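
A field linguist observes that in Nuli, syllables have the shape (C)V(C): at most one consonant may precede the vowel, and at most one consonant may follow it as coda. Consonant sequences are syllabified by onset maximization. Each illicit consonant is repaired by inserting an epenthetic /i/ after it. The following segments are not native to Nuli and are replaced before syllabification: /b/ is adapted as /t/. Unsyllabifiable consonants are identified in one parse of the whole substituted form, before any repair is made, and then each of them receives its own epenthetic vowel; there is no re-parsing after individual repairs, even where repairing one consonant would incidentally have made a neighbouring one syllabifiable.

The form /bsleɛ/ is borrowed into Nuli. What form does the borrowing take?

tisileɛ

Substitution: /b/ → /t/, giving /tsleɛ/.
The consonants /t/, /s/ cannot be parsed into a legal (C)V(C) syllable (at most one coda consonant is licensed; onsets are limited to one consonant).
Each unlicensed consonant becomes the onset of a new syllable: /t/ → /ti/, /s/ → /si/.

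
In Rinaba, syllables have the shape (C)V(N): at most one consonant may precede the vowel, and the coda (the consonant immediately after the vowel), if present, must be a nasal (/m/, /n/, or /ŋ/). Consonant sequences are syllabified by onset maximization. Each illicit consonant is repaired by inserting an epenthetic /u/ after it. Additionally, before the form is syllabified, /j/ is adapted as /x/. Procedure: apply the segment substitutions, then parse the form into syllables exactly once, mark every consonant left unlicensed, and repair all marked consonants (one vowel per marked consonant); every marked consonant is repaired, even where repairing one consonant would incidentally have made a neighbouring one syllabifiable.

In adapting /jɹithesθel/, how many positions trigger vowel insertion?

After substitution the input is /xɹithesθel/.
The unsyllabifiable consonants are /x/, /t/, /s/, /l/; each receives one epenthetic vowel.

4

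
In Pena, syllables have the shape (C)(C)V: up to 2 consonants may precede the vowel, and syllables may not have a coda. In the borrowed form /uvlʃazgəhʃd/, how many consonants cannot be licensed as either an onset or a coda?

4

Syllabifying with onset maximization leaves /v/, /h/, /ʃ/, /d/ stranded (no codas are permitted; onsets may contain at most 2 consonants).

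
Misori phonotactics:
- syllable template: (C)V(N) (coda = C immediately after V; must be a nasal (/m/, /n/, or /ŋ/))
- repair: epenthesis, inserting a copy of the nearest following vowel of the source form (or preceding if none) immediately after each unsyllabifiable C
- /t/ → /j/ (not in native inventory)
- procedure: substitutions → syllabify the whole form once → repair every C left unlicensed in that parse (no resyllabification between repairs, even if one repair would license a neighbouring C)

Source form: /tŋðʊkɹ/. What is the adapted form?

jʊŋʊðʊkʊɹʊ

Substitution: /t/ → /j/, giving /jŋðʊkɹ/.
The consonants /j/, /ŋ/, /k/, /ɹ/ cannot be parsed into a legal (C)V(N) syllable (only a nasal (/m/, /n/, or /ŋ/) is licensed in coda position; onsets are limited to one consonant).
Epenthesis after each stranded consonant: /j/ → /jʊ/, /ŋ/ → /ŋʊ/, /k/ → /kʊ/, /ɹ/ → /ɹʊ/.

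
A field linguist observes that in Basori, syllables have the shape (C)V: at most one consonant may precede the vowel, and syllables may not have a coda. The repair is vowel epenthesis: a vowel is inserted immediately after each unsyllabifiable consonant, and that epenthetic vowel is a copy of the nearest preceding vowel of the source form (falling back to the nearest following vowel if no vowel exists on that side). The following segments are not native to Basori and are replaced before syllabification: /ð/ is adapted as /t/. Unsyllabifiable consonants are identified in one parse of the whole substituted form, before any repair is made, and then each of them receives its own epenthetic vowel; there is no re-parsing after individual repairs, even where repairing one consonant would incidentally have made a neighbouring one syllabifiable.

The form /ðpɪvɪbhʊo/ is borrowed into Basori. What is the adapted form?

tɪpɪvɪbɪhʊo

Substitution: /ð/ → /t/, giving /tpɪvɪbhʊo/.
Under (C)V, the unsyllabifiable consonants are /t/, /b/ (no codas are permitted; onsets are limited to one consonant).
Epenthesis after each stranded consonant: /t/ → /tɪ/, /b/ → /bɪ/.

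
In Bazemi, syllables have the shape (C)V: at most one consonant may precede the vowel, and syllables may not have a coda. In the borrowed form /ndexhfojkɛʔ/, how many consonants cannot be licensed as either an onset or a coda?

5

Syllabifying with onset maximization leaves /n/, /x/, /h/, /j/, /ʔ/ stranded (no codas are permitted; onsets are limited to one consonant).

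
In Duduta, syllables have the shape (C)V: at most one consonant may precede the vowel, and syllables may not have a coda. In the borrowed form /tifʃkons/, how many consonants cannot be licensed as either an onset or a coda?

Syllabifying with onset maximization leaves /f/, /ʃ/, /n/, /s/ stranded (no codas are permitted; onsets are limited to one consonant).

4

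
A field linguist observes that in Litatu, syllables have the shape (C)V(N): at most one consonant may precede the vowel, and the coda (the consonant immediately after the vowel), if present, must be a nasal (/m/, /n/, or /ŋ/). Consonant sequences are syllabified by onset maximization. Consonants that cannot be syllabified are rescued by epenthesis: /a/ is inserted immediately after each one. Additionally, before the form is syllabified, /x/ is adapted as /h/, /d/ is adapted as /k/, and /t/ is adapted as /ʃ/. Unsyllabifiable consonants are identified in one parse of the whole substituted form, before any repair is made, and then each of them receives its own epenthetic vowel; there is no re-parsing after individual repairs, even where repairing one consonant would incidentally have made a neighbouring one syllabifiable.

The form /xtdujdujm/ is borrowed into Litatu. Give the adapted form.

haʃakujakujama

Substitution: /x/ → /h/, /t/ → /ʃ/, /d/ → /k/, giving /hʃkujkujm/.
Under (C)V(N), the unsyllabifiable consonants are /h/, /ʃ/, /j/, /j/, /m/ (only a nasal (/m/, /n/, or /ŋ/) is licensed in coda position; onsets are limited to one consonant).
Epenthesis after each stranded consonant: /h/ → /ha/, /ʃ/ → /ʃa/, /j/ → /ja/, /j/ → /ja/, /m/ → /ma/.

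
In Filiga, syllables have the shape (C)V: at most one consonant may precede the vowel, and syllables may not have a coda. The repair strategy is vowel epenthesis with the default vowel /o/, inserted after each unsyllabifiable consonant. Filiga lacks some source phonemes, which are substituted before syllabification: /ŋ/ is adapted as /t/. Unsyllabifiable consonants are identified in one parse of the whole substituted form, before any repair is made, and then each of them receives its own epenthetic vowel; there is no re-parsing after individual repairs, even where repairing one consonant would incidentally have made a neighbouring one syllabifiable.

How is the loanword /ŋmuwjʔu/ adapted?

tomuwojoʔu

Substitution: /ŋ/ → /t/, giving /tmuwjʔu/.
Syllabifying with onset maximization leaves /t/, /w/, /j/ stranded (no codas are permitted; onsets are limited to one consonant).
Epenthesis after each stranded consonant: /t/ → /to/, /w/ → /wo/, /j/ → /jo/.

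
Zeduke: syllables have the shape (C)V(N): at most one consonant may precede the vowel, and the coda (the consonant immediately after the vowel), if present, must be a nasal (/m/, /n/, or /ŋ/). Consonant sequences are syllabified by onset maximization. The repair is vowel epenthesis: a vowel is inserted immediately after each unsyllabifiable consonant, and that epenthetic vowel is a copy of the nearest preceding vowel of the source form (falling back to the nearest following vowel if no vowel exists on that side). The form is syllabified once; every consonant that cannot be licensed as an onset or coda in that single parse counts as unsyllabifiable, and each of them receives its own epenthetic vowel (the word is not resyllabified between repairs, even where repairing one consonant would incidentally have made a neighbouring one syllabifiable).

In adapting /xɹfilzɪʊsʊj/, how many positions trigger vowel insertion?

4

The unsyllabifiable consonants are /x/, /ɹ/, /l/, /j/; each receives one epenthetic vowel.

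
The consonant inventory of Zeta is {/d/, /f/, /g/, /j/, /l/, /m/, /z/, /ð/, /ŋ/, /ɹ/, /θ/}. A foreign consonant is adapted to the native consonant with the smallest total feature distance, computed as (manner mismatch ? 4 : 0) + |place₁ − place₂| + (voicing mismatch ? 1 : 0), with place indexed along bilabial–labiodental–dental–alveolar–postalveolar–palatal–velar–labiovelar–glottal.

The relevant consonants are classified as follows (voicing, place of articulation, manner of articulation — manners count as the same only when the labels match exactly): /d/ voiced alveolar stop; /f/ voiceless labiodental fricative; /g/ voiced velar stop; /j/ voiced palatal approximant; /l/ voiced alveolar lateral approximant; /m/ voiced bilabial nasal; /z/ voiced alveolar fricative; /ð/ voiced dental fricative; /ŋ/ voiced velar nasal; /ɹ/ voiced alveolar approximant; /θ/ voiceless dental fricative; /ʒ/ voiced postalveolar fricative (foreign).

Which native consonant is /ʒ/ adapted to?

z

/z/ is closest: same manner (fricative), place distance 1 (postalveolar→alveolar), same voicing; total 1. Next closest is /ð/ at distance 2.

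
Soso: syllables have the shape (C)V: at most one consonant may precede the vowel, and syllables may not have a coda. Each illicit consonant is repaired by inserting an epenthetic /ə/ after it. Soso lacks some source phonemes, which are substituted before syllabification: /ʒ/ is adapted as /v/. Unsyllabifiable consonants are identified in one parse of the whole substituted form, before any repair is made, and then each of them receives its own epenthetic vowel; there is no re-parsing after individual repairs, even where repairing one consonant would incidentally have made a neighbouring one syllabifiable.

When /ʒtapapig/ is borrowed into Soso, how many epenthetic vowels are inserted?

After substitution the input is /vtapapig/.
The unsyllabifiable consonants are /v/, /g/; each receives one epenthetic vowel.

2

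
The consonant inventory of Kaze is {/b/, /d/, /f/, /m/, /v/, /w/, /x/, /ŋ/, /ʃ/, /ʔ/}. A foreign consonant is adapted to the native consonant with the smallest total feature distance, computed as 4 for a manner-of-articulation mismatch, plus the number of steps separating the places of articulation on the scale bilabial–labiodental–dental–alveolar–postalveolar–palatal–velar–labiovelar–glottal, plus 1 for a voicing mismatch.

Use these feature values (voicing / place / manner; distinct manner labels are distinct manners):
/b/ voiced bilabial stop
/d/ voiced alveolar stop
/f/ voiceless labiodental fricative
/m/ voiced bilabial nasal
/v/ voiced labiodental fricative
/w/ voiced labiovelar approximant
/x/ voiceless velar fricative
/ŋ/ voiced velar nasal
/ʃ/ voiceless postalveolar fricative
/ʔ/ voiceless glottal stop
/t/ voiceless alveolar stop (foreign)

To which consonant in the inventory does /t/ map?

d

/d/ is closest: same manner (stop), place distance 0 (alveolar→alveolar), voicing differs (+1); total 1. Next closest is /b/ at distance 4.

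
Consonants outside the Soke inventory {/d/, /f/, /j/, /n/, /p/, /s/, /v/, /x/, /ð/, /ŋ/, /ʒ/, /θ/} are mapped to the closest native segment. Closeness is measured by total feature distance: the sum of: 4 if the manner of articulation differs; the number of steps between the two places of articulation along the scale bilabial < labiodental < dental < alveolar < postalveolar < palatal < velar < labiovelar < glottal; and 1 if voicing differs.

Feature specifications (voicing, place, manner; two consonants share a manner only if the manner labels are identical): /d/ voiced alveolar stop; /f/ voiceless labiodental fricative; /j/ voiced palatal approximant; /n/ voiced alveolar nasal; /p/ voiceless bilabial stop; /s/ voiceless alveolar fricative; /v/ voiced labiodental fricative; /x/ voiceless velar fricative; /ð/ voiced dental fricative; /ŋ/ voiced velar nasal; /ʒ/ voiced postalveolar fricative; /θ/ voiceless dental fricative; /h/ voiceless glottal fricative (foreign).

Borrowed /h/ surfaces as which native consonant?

/x/ is closest: same manner (fricative), place distance 2 (glottal→velar), same voicing; total 2. Next closest is /s/ at distance 5.

x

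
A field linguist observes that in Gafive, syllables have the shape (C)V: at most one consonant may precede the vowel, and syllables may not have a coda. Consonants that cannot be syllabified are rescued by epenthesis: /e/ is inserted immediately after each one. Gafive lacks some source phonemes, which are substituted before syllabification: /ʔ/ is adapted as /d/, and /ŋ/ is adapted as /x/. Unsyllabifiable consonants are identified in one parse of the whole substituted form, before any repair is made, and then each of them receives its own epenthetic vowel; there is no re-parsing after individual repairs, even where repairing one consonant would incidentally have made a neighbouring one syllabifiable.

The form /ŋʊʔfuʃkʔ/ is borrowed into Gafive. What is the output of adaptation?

xʊdefuʃekede

Substitution: /ŋ/ → /x/, /ʔ/ → /d/, giving /xʊdfuʃkd/.
Under (C)V, the unsyllabifiable consonants are /d/, /ʃ/, /k/, /d/ (no codas are permitted; onsets are limited to one consonant).
Epenthesis after each stranded consonant: /d/ → /de/, /ʃ/ → /ʃe/, /k/ → /ke/, /d/ → /de/.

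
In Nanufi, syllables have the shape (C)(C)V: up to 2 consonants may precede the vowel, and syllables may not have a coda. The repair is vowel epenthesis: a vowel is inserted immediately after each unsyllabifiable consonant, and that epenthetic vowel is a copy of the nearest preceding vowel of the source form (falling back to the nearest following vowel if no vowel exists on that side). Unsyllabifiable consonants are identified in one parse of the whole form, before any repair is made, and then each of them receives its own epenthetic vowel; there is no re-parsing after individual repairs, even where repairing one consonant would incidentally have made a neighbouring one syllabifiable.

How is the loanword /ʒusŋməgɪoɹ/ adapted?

The consonants /s/, /ɹ/ cannot be parsed into a legal (C)(C)V syllable (no codas are permitted; onsets may contain at most 2 consonants).
Epenthesis after each stranded consonant: /s/ → /su/, /ɹ/ → /ɹo/.

ʒusuŋməgɪoɹo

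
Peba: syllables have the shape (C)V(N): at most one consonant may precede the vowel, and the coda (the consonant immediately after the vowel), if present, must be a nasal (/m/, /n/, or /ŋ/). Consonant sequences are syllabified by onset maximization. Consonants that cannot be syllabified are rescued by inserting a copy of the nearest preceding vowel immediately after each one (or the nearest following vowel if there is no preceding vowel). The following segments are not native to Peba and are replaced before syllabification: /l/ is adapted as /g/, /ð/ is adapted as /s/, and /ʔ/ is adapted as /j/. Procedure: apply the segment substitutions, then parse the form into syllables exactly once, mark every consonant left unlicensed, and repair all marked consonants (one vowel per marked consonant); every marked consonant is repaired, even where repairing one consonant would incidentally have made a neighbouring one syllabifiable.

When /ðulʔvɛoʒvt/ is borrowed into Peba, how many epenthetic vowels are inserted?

After substitution the input is /sugjvɛoʒvt/.
The unsyllabifiable consonants are /g/, /j/, /ʒ/, /v/, /t/; each receives one epenthetic vowel.

5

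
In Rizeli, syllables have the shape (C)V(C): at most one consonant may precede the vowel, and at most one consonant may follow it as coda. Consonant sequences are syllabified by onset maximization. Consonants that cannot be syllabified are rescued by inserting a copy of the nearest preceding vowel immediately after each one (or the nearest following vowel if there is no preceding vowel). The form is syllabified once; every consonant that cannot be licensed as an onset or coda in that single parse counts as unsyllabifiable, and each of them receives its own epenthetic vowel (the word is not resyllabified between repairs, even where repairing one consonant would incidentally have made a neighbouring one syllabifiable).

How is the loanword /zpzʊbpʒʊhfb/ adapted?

Syllabifying with onset maximization leaves /z/, /p/, /p/, /f/, /b/ stranded (at most one coda consonant is licensed; onsets are limited to one consonant).
Each unlicensed consonant becomes the onset of a new syllable: /z/ → /zʊ/, /p/ → /pʊ/, /p/ → /pʊ/, /f/ → /fʊ/, /b/ → /bʊ/.

zʊpʊzʊbpʊʒʊhfʊbʊ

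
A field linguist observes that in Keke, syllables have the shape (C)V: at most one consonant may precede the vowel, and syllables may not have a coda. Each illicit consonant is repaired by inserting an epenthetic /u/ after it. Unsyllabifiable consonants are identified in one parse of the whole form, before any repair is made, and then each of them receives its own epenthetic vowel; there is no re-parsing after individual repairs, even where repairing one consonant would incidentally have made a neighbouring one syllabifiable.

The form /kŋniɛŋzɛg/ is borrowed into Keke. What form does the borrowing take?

kuŋuniɛŋuzɛgu

Syllabifying with onset maximization leaves /k/, /ŋ/, /ŋ/, /g/ stranded (no codas are permitted; onsets are limited to one consonant).
Inserting the epenthetic vowel yields /k/ → /ku/, /ŋ/ → /ŋu/, /ŋ/ → /ŋu/, /g/ → /gu/.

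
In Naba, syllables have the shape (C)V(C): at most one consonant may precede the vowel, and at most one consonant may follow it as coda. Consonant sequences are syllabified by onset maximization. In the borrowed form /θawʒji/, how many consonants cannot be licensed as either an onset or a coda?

1

Syllabifying with onset maximization leaves /ʒ/ stranded (at most one coda consonant is licensed; onsets are limited to one consonant).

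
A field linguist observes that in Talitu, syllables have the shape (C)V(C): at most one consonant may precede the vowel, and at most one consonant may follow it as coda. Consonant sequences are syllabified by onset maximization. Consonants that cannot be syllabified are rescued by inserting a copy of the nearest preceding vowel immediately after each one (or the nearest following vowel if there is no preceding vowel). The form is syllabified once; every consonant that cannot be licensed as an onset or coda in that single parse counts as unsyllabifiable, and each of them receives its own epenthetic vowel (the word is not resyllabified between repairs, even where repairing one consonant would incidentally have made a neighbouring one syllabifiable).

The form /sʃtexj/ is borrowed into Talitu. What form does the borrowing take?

seʃetexje

Under (C)V(C), the unsyllabifiable consonants are /s/, /ʃ/, /j/ (at most one coda consonant is licensed; onsets are limited to one consonant).
Epenthesis after each stranded consonant: /s/ → /se/, /ʃ/ → /ʃe/, /j/ → /je/.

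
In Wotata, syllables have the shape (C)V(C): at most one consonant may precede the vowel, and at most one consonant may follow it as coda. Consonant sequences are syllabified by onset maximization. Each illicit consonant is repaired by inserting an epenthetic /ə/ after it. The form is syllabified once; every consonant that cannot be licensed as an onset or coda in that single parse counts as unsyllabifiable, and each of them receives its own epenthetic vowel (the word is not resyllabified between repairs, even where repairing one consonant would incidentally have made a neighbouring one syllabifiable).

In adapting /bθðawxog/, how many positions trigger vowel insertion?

The unsyllabifiable consonants are /b/, /θ/; each receives one epenthetic vowel.

2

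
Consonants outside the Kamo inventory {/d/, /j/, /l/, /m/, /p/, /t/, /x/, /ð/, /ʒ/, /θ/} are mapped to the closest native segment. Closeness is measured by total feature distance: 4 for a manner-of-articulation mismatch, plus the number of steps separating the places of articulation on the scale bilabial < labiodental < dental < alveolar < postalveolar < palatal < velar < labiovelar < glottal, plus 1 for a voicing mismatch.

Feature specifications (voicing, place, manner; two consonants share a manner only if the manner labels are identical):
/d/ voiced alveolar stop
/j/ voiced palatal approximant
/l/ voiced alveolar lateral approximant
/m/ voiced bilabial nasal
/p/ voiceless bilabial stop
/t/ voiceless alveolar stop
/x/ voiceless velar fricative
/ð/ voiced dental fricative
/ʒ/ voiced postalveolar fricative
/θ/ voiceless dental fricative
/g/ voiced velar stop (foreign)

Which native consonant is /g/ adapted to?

/d/ is closest: same manner (stop), place distance 3 (velar→alveolar), same voicing; total 3. Next closest is /t/ at distance 4.

d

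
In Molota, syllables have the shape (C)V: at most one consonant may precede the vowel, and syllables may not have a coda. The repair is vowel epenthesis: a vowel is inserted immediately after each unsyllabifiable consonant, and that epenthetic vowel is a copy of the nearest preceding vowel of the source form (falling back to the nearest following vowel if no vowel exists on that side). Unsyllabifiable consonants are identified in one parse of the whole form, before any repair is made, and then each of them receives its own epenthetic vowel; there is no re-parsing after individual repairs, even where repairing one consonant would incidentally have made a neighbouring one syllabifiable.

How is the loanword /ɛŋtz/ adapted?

ɛŋɛtɛzɛ

Syllabifying with onset maximization leaves /ŋ/, /t/, /z/ stranded (no codas are permitted; onsets are limited to one consonant).
Epenthesis after each stranded consonant: /ŋ/ → /ŋɛ/, /t/ → /tɛ/, /z/ → /zɛ/.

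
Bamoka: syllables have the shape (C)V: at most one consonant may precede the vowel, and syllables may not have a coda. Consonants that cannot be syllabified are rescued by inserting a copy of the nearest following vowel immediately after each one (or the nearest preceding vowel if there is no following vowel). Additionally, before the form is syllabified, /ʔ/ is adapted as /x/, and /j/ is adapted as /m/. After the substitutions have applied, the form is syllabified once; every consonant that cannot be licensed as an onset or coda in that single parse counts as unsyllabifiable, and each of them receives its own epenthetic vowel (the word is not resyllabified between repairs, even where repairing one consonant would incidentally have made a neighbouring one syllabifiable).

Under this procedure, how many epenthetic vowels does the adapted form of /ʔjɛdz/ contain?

3

After substitution the input is /xmɛdz/.
The unsyllabifiable consonants are /x/, /d/, /z/; each receives one epenthetic vowel.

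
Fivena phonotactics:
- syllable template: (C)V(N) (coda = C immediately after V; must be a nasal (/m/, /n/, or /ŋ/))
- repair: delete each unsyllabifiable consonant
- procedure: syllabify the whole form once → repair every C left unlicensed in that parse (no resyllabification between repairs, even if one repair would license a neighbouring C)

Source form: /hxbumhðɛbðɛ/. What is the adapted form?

bumðɛðɛ

Syllabifying with onset maximization leaves /h/, /x/, /h/, /b/ stranded (only a nasal (/m/, /n/, or /ŋ/) is licensed in coda position; onsets are limited to one consonant).
Each unlicensed consonant is deleted: /h/, /x/, /h/, /b/.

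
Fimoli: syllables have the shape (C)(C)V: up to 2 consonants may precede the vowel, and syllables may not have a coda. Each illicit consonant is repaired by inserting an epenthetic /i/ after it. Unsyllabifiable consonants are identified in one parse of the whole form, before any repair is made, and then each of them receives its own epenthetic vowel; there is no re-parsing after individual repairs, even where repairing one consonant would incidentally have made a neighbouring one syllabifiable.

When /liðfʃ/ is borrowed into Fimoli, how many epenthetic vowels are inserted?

The unsyllabifiable consonants are /ð/, /f/, /ʃ/; each receives one epenthetic vowel.

3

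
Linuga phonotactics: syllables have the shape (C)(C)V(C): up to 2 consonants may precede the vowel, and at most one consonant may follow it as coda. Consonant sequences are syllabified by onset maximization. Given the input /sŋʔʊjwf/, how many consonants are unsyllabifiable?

3

Under (C)(C)V(C), the unsyllabifiable consonants are /s/, /w/, /f/ (at most one coda consonant is licensed; onsets may contain at most 2 consonants).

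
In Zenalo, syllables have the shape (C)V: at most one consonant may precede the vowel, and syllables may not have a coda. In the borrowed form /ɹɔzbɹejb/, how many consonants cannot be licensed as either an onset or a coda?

4

The consonants /z/, /b/, /j/, /b/ cannot be parsed into a legal (C)V syllable (no codas are permitted; onsets are limited to one consonant).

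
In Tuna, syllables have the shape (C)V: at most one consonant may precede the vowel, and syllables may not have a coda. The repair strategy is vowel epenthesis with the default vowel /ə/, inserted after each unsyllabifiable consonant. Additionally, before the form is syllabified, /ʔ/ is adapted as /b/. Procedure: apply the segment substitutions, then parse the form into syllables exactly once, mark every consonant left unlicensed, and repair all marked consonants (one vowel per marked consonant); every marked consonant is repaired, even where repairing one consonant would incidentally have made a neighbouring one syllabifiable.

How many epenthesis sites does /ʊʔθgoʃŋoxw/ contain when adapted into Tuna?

After substitution the input is /ʊbθgoʃŋoxw/.
The unsyllabifiable consonants are /b/, /θ/, /ʃ/, /x/, /w/; each receives one epenthetic vowel.

5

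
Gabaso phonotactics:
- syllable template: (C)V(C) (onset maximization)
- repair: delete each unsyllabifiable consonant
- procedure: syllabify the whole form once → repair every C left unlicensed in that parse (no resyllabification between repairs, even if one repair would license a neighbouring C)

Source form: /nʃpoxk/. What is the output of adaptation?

pox

Syllabifying with onset maximization leaves /n/, /ʃ/, /k/ stranded (at most one coda consonant is licensed; onsets are limited to one consonant).
Deleting the stranded consonants removes /n/, /ʃ/, /k/.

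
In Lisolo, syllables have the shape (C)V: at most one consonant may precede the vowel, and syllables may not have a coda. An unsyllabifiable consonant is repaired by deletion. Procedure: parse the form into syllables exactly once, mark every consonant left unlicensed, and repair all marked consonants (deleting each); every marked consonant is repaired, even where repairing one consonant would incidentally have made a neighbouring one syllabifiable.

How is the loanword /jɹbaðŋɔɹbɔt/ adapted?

baŋɔbɔ

Syllabifying with onset maximization leaves /j/, /ɹ/, /ð/, /ɹ/, /t/ stranded (no codas are permitted; onsets are limited to one consonant).
Each unlicensed consonant is deleted: /j/, /ɹ/, /ð/, /ɹ/, /t/.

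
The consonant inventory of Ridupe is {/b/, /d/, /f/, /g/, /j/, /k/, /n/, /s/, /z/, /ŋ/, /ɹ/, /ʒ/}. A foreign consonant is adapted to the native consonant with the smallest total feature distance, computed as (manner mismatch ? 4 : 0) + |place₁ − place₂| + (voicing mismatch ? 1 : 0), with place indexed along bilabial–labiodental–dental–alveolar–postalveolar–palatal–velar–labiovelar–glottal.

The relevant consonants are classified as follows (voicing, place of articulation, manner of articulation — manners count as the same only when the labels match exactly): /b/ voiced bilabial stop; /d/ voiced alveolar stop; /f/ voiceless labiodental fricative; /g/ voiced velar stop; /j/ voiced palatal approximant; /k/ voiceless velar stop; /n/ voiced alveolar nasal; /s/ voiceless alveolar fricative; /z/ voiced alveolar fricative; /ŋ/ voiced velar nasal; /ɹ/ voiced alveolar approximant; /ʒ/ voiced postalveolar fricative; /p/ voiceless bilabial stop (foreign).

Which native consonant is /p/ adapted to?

b

/b/ is closest: same manner (stop), place distance 0 (bilabial→bilabial), voicing differs (+1); total 1. Next closest is /d/ at distance 4.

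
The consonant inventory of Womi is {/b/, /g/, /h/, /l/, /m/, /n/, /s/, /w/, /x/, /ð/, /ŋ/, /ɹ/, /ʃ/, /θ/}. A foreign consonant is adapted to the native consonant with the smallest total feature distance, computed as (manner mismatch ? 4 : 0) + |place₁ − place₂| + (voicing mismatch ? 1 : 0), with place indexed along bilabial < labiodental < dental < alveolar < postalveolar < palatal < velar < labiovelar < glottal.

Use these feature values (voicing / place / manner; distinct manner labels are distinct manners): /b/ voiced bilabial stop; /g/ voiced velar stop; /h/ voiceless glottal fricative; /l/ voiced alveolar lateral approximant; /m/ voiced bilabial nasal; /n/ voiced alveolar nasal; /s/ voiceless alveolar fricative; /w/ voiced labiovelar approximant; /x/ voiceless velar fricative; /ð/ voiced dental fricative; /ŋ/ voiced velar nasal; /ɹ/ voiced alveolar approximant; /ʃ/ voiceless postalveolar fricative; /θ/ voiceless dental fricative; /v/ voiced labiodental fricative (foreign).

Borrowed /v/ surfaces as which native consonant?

/ð/ is closest: same manner (fricative), place distance 1 (labiodental→dental), same voicing; total 1. Next closest is /θ/ at distance 2.

ð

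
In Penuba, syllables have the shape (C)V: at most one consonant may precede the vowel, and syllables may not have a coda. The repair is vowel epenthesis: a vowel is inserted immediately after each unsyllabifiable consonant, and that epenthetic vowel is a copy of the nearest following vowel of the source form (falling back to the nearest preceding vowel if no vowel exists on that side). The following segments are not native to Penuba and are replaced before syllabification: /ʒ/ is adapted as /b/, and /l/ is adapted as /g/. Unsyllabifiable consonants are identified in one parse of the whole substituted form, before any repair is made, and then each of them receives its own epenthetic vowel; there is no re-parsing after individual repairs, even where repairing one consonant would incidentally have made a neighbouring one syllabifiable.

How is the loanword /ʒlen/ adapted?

Substitution: /ʒ/ → /b/, /l/ → /g/, giving /bgen/.
Under (C)V, the unsyllabifiable consonants are /b/, /n/ (no codas are permitted; onsets are limited to one consonant).
Epenthesis after each stranded consonant: /b/ → /be/, /n/ → /ne/.

begene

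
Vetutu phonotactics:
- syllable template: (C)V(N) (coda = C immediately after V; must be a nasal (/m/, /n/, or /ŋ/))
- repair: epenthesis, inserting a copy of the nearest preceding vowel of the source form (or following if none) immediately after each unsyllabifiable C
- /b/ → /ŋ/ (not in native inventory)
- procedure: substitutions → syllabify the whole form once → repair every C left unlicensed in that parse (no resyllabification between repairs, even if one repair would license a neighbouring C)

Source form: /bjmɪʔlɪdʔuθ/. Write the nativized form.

Substitution: /b/ → /ŋ/, giving /ŋjmɪʔlɪdʔuθ/.
Syllabifying with onset maximization leaves /ŋ/, /j/, /ʔ/, /d/, /θ/ stranded (only a nasal (/m/, /n/, or /ŋ/) is licensed in coda position; onsets are limited to one consonant).
Each unlicensed consonant becomes the onset of a new syllable: /ŋ/ → /ŋɪ/, /j/ → /jɪ/, /ʔ/ → /ʔɪ/, /d/ → /dɪ/, /θ/ → /θu/.

ŋɪjɪmɪʔɪlɪdɪʔuθu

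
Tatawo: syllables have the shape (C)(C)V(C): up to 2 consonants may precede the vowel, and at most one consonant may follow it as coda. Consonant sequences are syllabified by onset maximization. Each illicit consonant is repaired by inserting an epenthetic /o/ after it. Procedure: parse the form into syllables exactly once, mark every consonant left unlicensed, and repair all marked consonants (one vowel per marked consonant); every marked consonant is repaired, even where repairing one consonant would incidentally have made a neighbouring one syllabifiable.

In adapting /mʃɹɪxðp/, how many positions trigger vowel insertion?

3

The unsyllabifiable consonants are /m/, /ð/, /p/; each receives one epenthetic vowel.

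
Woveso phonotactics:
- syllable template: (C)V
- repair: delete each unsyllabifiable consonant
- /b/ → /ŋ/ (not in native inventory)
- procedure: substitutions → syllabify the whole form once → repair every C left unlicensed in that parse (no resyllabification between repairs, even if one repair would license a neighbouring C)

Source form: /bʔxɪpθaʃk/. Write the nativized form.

xɪθa

Substitution: /b/ → /ŋ/, giving /ŋʔxɪpθaʃk/.
Under (C)V, the unsyllabifiable consonants are /ŋ/, /ʔ/, /p/, /ʃ/, /k/ (no codas are permitted; onsets are limited to one consonant).
Deleting the stranded consonants removes /ŋ/, /ʔ/, /p/, /ʃ/, /k/.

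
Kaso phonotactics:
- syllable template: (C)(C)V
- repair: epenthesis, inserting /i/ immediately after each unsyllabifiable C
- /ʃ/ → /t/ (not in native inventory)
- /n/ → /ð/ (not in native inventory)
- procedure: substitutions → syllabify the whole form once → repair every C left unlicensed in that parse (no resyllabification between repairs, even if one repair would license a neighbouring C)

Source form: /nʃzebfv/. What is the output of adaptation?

Substitution: /n/ → /ð/, /ʃ/ → /t/, giving /ðtzebfv/.
Under (C)(C)V, the unsyllabifiable consonants are /ð/, /b/, /f/, /v/ (no codas are permitted; onsets may contain at most 2 consonants).
Inserting the epenthetic vowel yields /ð/ → /ði/, /b/ → /bi/, /f/ → /fi/, /v/ → /vi/.

ðitzebifivi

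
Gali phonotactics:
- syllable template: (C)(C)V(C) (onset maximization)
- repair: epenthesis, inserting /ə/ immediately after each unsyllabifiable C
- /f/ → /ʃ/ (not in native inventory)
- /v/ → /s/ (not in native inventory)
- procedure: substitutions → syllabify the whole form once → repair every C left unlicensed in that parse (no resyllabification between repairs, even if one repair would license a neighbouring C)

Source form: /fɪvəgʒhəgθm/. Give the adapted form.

Substitution: /f/ → /ʃ/, /v/ → /s/, giving /ʃɪsəgʒhəgθm/.
Under (C)(C)V(C), the unsyllabifiable consonants are /θ/, /m/ (at most one coda consonant is licensed; onsets may contain at most 2 consonants).
Each unlicensed consonant becomes the onset of a new syllable: /θ/ → /θə/, /m/ → /mə/.

ʃɪsəgʒhəgθəmə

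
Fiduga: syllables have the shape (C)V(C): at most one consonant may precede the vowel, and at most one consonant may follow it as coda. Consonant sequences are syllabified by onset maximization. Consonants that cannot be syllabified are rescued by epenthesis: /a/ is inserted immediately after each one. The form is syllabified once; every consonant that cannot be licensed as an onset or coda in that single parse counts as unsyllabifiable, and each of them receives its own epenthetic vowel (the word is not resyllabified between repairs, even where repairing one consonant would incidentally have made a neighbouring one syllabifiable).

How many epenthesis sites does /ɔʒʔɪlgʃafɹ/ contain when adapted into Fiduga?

2

The unsyllabifiable consonants are /g/, /ɹ/; each receives one epenthetic vowel.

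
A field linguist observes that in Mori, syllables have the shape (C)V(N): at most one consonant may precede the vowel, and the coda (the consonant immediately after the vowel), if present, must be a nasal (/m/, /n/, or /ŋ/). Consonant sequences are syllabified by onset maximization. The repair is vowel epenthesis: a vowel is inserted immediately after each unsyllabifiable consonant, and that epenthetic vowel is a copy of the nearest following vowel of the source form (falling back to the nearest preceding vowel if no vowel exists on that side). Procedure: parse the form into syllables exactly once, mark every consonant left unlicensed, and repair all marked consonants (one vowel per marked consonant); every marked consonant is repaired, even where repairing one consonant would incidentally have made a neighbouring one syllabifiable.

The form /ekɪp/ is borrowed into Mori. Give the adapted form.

ekɪpɪ

The consonants /p/ cannot be parsed into a legal (C)V(N) syllable (only a nasal (/m/, /n/, or /ŋ/) is licensed in coda position; onsets are limited to one consonant).
Each unlicensed consonant becomes the onset of a new syllable: /p/ → /pɪ/.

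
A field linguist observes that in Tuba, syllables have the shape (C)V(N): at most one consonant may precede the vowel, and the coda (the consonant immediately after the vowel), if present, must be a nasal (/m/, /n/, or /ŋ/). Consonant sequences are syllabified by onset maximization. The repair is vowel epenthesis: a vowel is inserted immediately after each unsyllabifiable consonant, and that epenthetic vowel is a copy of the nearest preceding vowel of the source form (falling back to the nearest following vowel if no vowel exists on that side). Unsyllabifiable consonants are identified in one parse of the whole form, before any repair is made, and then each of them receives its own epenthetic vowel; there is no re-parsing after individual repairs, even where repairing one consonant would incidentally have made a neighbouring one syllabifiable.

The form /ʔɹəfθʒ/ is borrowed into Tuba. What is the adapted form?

Under (C)V(N), the unsyllabifiable consonants are /ʔ/, /f/, /θ/, /ʒ/ (only a nasal (/m/, /n/, or /ŋ/) is licensed in coda position; onsets are limited to one consonant).
Inserting the epenthetic vowel yields /ʔ/ → /ʔə/, /f/ → /fə/, /θ/ → /θə/, /ʒ/ → /ʒə/.

ʔəɹəfəθəʒə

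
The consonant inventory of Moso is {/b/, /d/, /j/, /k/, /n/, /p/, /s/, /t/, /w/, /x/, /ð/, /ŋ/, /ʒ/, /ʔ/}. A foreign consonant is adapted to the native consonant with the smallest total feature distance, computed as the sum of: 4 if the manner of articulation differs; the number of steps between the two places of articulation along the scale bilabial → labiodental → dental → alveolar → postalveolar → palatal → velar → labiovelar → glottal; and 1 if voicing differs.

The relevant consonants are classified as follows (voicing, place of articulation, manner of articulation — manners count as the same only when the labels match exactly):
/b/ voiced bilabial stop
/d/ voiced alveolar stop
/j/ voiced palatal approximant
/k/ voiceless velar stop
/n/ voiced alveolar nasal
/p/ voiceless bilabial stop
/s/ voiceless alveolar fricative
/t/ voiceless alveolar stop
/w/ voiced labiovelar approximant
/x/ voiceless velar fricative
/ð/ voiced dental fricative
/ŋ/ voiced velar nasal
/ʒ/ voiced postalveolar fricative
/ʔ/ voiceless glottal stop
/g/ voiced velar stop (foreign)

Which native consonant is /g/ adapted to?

k

/k/ is closest: same manner (stop), place distance 0 (velar→velar), voicing differs (+1); total 1. Next closest is /d/ at distance 3.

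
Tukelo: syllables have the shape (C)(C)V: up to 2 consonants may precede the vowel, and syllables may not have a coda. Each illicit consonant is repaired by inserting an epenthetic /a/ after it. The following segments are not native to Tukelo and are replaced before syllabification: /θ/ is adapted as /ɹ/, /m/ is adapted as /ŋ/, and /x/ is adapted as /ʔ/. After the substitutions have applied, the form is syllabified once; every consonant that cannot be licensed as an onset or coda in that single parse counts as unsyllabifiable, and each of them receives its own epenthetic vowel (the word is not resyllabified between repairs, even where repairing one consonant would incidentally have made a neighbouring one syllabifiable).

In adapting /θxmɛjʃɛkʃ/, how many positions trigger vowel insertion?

3

After substitution the input is /ɹʔŋɛjʃɛkʃ/.
The unsyllabifiable consonants are /ɹ/, /k/, /ʃ/; each receives one epenthetic vowel.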